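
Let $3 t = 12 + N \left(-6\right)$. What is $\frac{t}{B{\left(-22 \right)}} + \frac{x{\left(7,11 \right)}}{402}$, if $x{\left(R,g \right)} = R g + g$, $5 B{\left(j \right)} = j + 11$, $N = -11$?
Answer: $- \frac{25646}{2211} \approx -11.599$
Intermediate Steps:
$t = 26$ ($t = \frac{12 - -66}{3} = \frac{12 + 66}{3} = \frac{1}{3} \cdot 78 = 26$)
$B{\left(j \right)} = \frac{11}{5} + \frac{j}{5}$ ($B{\left(j \right)} = \frac{j + 11}{5} = \frac{11 + j}{5} = \frac{11}{5} + \frac{j}{5}$)
$x{\left(R,g \right)} = g + R g$
$\frac{t}{B{\left(-22 \right)}} + \frac{x{\left(7,11 \right)}}{402} = \frac{26}{\frac{11}{5} + \frac{1}{5} \left(-22\right)} + \frac{11 \left(1 + 7\right)}{402} = \frac{26}{\frac{11}{5} - \frac{22}{5}} + 11 \cdot 8 \cdot \frac{1}{402} = \frac{26}{- \frac{11}{5}} + 88 \cdot \frac{1}{402} = 26 \left(- \frac{5}{11}\right) + \frac{44}{201} = - \frac{130}{11} + \frac{44}{201} = - \frac{25646}{2211}$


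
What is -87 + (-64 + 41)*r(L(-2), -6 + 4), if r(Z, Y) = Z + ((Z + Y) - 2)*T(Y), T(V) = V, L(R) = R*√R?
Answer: -271 - 46*I*√2 ≈ -271.0 - 65.054*I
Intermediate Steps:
L(R) = R^(3/2)
r(Z, Y) = Z + Y*(-2 + Y + Z) (r(Z, Y) = Z + ((Z + Y) - 2)*Y = Z + ((Y + Z) - 2)*Y = Z + (-2 + Y + Z)*Y = Z + Y*(-2 + Y + Z))
-87 + (-64 + 41)*r(L(-2), -6 + 4) = -87 + (-64 + 41)*((-2)^(3/2) + (-6 + 4)² - 2*(-6 + 4) + (-6 + 4)*(-2)^(3/2)) = -87 - 23*(-2*I*√2 + (-2)² - 2*(-2) - (-4)*I*√2) = -87 - 23*(-2*I*√2 + 4 + 4 + 4*I*√2) = -87 - 23*(8 + 2*I*√2) = -87 + (-184 - 46*I*√2) = -271 - 46*I*√2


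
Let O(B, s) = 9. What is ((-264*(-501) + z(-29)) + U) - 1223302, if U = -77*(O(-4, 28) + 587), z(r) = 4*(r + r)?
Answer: -1137162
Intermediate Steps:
z(r) = 8*r (z(r) = 4*(2*r) = 8*r)
U = -45892 (U = -77*(9 + 587) = -77*596 = -45892)
((-264*(-501) + z(-29)) + U) - 1223302 = ((-264*(-501) + 8*(-29)) - 45892) - 1223302 = ((132264 - 232) - 45892) - 1223302 = (132032 - 45892) - 1223302 = 86140 - 1223302 = -1137162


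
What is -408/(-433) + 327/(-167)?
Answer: -73455/72311 ≈ -1.0158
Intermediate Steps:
-408/(-433) + 327/(-167) = -408*(-1/433) + 327*(-1/167) = 408/433 - 327/167 = -73455/72311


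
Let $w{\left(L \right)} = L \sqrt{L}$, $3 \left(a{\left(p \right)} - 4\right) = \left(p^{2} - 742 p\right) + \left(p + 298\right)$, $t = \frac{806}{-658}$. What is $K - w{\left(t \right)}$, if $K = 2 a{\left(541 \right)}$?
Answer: $- \frac{215780}{3} + \frac{403 i \sqrt{132587}}{108241} \approx -71927.0 + 1.3557 i$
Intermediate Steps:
$t = - \frac{403}{329}$ ($t = 806 \left(- \frac{1}{658}\right) = - \frac{403}{329} \approx -1.2249$)
$a{\left(p \right)} = \frac{310}{3} - 247 p + \frac{p^{2}}{3}$ ($a{\left(p \right)} = 4 + \frac{\left(p^{2} - 742 p\right) + \left(p + 298\right)}{3} = 4 + \frac{\left(p^{2} - 742 p\right) + \left(298 + p\right)}{3} = 4 + \frac{298 + p^{2} - 741 p}{3} = 4 + \left(\frac{298}{3} - 247 p + \frac{p^{2}}{3}\right) = \frac{310}{3} - 247 p + \frac{p^{2}}{3}$)
$w{\left(L \right)} = L^{\frac{3}{2}}$
$K = - \frac{215780}{3}$ ($K = 2 \left(\frac{310}{3} - 133627 + \frac{541^{2}}{3}\right) = 2 \left(\frac{310}{3} - 133627 + \frac{1}{3} \cdot 292681\right) = 2 \left(\frac{310}{3} - 133627 + \frac{292681}{3}\right) = 2 \left(- \frac{107890}{3}\right) = - \frac{215780}{3} \approx -71927.0$)
$K - w{\left(t \right)} = - \frac{215780}{3} - \left(- \frac{403}{329}\right)^{\frac{3}{2}} = - \frac{215780}{3} - - \frac{403 i \sqrt{132587}}{108241} = - \frac{215780}{3} + \frac{403 i \sqrt{132587}}{108241}$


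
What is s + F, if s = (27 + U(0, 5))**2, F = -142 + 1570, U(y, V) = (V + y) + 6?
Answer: 2872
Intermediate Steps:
U(y, V) = 6 + V + y
F = 1428
s = 1444 (s = (27 + (6 + 5 + 0))**2 = (27 + 11)**2 = 38**2 = 1444)
s + F = 1444 + 1428 = 2872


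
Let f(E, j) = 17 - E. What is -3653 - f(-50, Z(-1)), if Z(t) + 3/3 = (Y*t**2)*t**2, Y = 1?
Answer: -3720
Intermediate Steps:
Z(t) = -1 + t**4 (Z(t) = -1 + (1*t**2)*t**2 = -1 + t**2*t**2 = -1 + t**4)
-3653 - f(-50, Z(-1)) = -3653 - (17 - 1*(-50)) = -3653 - (17 + 50) = -3653 - 1*67 = -3653 - 67 = -3720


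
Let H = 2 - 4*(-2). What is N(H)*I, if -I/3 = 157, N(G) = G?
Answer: -4710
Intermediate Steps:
H = 10 (H = 2 + 8 = 10)
I = -471 (I = -3*157 = -471)
N(H)*I = 10*(-471) = -4710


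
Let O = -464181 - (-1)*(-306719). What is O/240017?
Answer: -770900/240017 ≈ -3.2119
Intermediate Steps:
O = -770900 (O = -464181 - 1*306719 = -464181 - 306719 = -770900)
O/240017 = -770900/240017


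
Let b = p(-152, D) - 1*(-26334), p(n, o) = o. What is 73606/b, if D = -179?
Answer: 73606/26155 ≈ 2.8142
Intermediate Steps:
b = 26155 (b = -179 - 1*(-26334) = -179 + 26334 = 26155)
73606/b = 73606/26155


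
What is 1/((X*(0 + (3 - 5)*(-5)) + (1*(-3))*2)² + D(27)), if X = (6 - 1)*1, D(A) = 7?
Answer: 1/1943 ≈ 0.00051467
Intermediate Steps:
X = 5 (X = 5*1 = 5)
1/((X*(0 + (3 - 5)*(-5)) + (1*(-3))*2)² + D(27)) = 1/((5*(0 + (3 - 5)*(-5)) + (1*(-3))*2)² + 7) = 1/((5*(0 - 2*(-5)) - 3*2)² + 7) = 1/((5*(0 + 10) - 6)² + 7) = 1/((5*10 - 6)² + 7) = 1/((50 - 6)² + 7) = 1/(44² + 7) = 1/(1936 + 7) = 1/1943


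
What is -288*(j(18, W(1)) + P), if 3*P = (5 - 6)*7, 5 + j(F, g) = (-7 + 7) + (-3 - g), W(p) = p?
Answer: 3264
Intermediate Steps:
j(F, g) = -8 - g (j(F, g) = -5 + ((-7 + 7) + (-3 - g)) = -5 + (0 + (-3 - g)) = -5 + (-3 - g) = -8 - g)
P = -7/3 (P = ((5 - 6)*7)/3 = (-1*7)/3 = (⅓)*(-7) = -7/3 ≈ -2.3333)
-288*(j(18, W(1)) + P) = -288*((-8 - 1*1) - 7/3) = -288*((-8 - 1) - 7/3) = -288*(-9 - 7/3) = -288*(-34/3) = 3264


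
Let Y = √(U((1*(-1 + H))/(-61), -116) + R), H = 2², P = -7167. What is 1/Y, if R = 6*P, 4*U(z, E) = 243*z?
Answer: -2*I*√71120693/3497739 ≈ -0.0048221*I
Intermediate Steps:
H = 4
U(z, E) = 243*z/4 (U(z, E) = (243*z)/4 = 243*z/4)
R = -43002 (R = 6*(-7167) = -43002)
Y = 3*I*√71120693/122 (Y = √(243*((1*(-1 + 4))/(-61))/4 - 43002) = √(243*((1*3)*(-1/61))/4 - 43002) = √(243*(3*(-1/61))/4 - 43002) = √((243/4)*(-3/61) - 43002) = √(-729/244 - 43002) = √(-10493217/244) = 3*I*√71120693/122 ≈ 207.38*I)
1/Y = 1/(3*I*√71120693/122) = -2*I*√71120693/3497739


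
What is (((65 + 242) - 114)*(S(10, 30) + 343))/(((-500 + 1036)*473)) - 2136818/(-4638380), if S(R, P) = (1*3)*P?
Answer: 232341993031/293989801160 ≈ 0.79031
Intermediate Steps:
S(R, P) = 3*P
(((65 + 242) - 114)*(S(10, 30) + 343))/(((-500 + 1036)*473)) - 2136818/(-4638380) = (((65 + 242) - 114)*(3*30 + 343))/(((-500 + 1036)*473)) - 2136818/(-4638380) = ((307 - 114)*(90 + 343))/((536*473)) - 2136818*(-1/4638380) = (193*433)/253528 + 1068409/2319190 = 83569*(1/253528) + 1068409/2319190 = 83569/253528 + 1068409/2319190 = 232341993031/293989801160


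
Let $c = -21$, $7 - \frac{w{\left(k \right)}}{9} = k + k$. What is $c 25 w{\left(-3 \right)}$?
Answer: $-61425$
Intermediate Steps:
$w{\left(k \right)} = 63 - 18 k$ ($w{\left(k \right)} = 63 - 9 \left(k + k\right) = 63 - 9 \cdot 2 k = 63 - 18 k$)
$c 25 w{\left(-3 \right)} = \left(-21\right) 25 \left(63 - -54\right) = - 525 \left(63 + 54\right) = \left(-525\right) 117 = -61425$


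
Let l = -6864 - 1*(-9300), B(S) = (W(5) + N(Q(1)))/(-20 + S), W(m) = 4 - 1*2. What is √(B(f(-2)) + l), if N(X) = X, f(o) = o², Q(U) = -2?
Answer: 2*√609 ≈ 49.356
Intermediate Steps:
W(m) = 2 (W(m) = 4 - 2 = 2)
B(S) = 0 (B(S) = (2 - 2)/(-20 + S) = 0/(-20 + S) = 0)
l = 2436 (l = -6864 + 9300 = 2436)
√(B(f(-2)) + l) = √(0 + 2436) = √2436 = 2*√609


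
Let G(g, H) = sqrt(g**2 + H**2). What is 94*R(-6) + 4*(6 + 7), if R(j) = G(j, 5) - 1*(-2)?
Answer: 240 + 94*sqrt(61) ≈ 974.16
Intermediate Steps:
G(g, H) = sqrt(H**2 + g**2)
R(j) = 2 + sqrt(25 + j**2) (R(j) = sqrt(5**2 + j**2) - 1*(-2) = sqrt(25 + j**2) + 2 = 2 + sqrt(25 + j**2))
94*R(-6) + 4*(6 + 7) = 94*(2 + sqrt(25 + (-6)**2)) + 4*(6 + 7) = 94*(2 + sqrt(25 + 36)) + 4*13 = 94*(2 + sqrt(61)) + 52 = (188 + 94*sqrt(61)) + 52 = 240 + 94*sqrt(61)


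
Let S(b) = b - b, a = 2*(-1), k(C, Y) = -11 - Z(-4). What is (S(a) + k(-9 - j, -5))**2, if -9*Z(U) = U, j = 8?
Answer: 10609/81 ≈ 130.98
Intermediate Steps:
Z(U) = -U/9
k(C, Y) = -103/9 (k(C, Y) = -11 - (-1)*(-4)/9 = -11 - 1*4/9 = -11 - 4/9 = -103/9)
a = -2
S(b) = 0
(S(a) + k(-9 - j, -5))**2 = (0 - 103/9)**2 = (-103/9)**2 = 10609/81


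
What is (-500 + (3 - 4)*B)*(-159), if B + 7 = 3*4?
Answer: 80295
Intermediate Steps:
B = 5 (B = -7 + 3*4 = -7 + 12 = 5)
(-500 + (3 - 4)*B)*(-159) = (-500 + (3 - 4)*5)*(-159) = (-500 - 1*5)*(-159) = (-500 - 5)*(-159) = -505*(-159) = 80295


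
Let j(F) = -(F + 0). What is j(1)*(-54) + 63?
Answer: 117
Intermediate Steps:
j(F) = -F
j(1)*(-54) + 63 = -1*1*(-54) + 63 = -1*(-54) + 63 = 54 + 63 = 117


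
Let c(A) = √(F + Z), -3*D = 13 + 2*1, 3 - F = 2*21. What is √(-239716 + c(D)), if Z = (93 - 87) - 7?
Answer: √(-239716 + 2*I*√10) ≈ 0.006 + 489.61*I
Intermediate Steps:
F = -39 (F = 3 - 2*21 = 3 - 1*42 = 3 - 42 = -39)
D = -5 (D = -(13 + 2*1)/3 = -(13 + 2)/3 = -⅓*15 = -5)
Z = -1 (Z = 6 - 7 = -1)
c(A) = 2*I*√10 (c(A) = √(-39 - 1) = √(-40) = 2*I*√10)
√(-239716 + c(D)) = √(-239716 + 2*I*√10)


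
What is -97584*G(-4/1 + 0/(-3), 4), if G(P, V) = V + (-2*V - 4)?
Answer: 780672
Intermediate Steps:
G(P, V) = -4 - V (G(P, V) = V + (-4 - 2*V) = -4 - V)
-97584*G(-4/1 + 0/(-3), 4) = -97584*(-4 - 1*4) = -97584*(-4 - 4) = -97584*(-8) = 780672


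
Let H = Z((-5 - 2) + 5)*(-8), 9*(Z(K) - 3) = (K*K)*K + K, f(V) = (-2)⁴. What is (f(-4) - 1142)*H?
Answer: 153136/9 ≈ 17015.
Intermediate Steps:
f(V) = 16
Z(K) = 3 + K/9 + K³/9 (Z(K) = 3 + ((K*K)*K + K)/9 = 3 + (K²*K + K)/9 = 3 + (K³ + K)/9 = 3 + (K + K³)/9 = 3 + (K/9 + K³/9) = 3 + K/9 + K³/9)
H = -136/9 (H = (3 + ((-5 - 2) + 5)/9 + ((-5 - 2) + 5)³/9)*(-8) = (3 + (-7 + 5)/9 + (-7 + 5)³/9)*(-8) = (3 + (⅑)*(-2) + (⅑)*(-2)³)*(-8) = (3 - 2/9 + (⅑)*(-8))*(-8) = (3 - 2/9 - 8/9)*(-8) = (17/9)*(-8) = -136/9 ≈ -15.111)
(f(-4) - 1142)*H = (16 - 1142)*(-136/9) = -1126*(-136/9) = 153136/9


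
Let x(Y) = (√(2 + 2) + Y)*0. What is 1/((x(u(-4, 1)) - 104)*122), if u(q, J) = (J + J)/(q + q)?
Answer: -1/12688 ≈ -7.8815e-5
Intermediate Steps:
u(q, J) = J/q (u(q, J) = (2*J)/((2*q)) = (2*J)*(1/(2*q)) = J/q)
x(Y) = 0 (x(Y) = (√4 + Y)*0 = (2 + Y)*0 = 0)
1/((x(u(-4, 1)) - 104)*122) = 1/((0 - 104)*122) = 1/(-104*122) = 1/(-12688) = -1/12688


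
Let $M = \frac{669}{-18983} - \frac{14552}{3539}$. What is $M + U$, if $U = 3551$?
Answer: $\frac{238280543980}{67180837} \approx 3546.9$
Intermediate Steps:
$M = - \frac{278608207}{67180837}$ ($M = 669 \left(- \frac{1}{18983}\right) - \frac{14552}{3539} = - \frac{669}{18983} - \frac{14552}{3539} = - \frac{278608207}{67180837} \approx -4.1471$)
$M + U = - \frac{278608207}{67180837} + 3551 = \frac{238280543980}{67180837}$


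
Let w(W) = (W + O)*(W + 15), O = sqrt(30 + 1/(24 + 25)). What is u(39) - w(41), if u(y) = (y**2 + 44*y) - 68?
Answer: 873 - 8*sqrt(1471) ≈ 566.17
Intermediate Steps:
u(y) = -68 + y**2 + 44*y
O = sqrt(1471)/7 (O = sqrt(30 + 1/49) = sqrt(1471/49) = sqrt(1471)/7 ≈ 5.4791)
w(W) = (15 + W)*(W + sqrt(1471)/7) (w(W) = (W + sqrt(1471)/7)*(W + 15) = (W + sqrt(1471)/7)*(15 + W) = (15 + W)*(W + sqrt(1471)/7))
u(39) - w(41) = (-68 + 39**2 + 44*39) - (41**2 + 15*41 + 15*sqrt(1471)/7 + (1/7)*41*sqrt(1471)) = (-68 + 1521 + 1716) - (1681 + 615 + 15*sqrt(1471)/7 + 41*sqrt(1471)/7) = 3169 - (2296 + 8*sqrt(1471)) = 3169 + (-2296 - 8*sqrt(1471)) = 873 - 8*sqrt(1471)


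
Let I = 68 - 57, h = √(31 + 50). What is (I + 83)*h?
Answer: 846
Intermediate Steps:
h = 9 (h = √81 = 9)
I = 11
(I + 83)*h = (11 + 83)*9 = 94*9 = 846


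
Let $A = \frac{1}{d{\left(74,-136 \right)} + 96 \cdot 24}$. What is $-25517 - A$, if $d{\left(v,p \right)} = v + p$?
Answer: $- \frac{57209115}{2242} \approx -25517.0$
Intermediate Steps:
$d{\left(v,p \right)} = p + v$
$A = \frac{1}{2242}$ ($A = \frac{1}{\left(-136 + 74\right) + 96 \cdot 24} = \frac{1}{-62 + 2304} = \frac{1}{2242} \approx 0.00044603$)
$-25517 - A = -25517 - \frac{1}{2242} = - \frac{57209115}{2242}$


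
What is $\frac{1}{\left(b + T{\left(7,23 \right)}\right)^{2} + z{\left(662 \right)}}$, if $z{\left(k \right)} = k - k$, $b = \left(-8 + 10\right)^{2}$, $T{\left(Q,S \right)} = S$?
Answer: $\frac{1}{729} \approx 0.0013717$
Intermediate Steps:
$b = 4$ ($b = 2^{2} = 4$)
$z{\left(k \right)} = 0$
$\frac{1}{\left(b + T{\left(7,23 \right)}\right)^{2} + z{\left(662 \right)}} = \frac{1}{\left(4 + 23\right)^{2} + 0} = \frac{1}{27^{2} + 0} = \frac{1}{729 + 0} = \frac{1}{729}$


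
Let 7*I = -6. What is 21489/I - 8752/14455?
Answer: -724805659/28910 ≈ -25071.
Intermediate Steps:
I = -6/7 (I = (⅐)*(-6) = -6/7 ≈ -0.85714)
21489/I - 8752/14455 = 21489/(-6/7) - 8752/14455 = 21489*(-7/6) - 8752*1/14455 = -50141/2 - 8752/14455 = -724805659/28910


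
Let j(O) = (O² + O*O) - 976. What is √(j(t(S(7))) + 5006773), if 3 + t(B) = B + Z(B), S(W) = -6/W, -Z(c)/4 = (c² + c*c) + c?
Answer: √12019109559/49 ≈ 2237.4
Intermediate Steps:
Z(c) = -8*c² - 4*c (Z(c) = -4*((c² + c*c) + c) = -4*((c² + c²) + c) = -4*(2*c² + c) = -4*(c + 2*c²) = -8*c² - 4*c)
t(B) = -3 + B - 4*B*(1 + 2*B) (t(B) = -3 + (B - 4*B*(1 + 2*B)) = -3 + B - 4*B*(1 + 2*B))
j(O) = -976 + 2*O² (j(O) = (O² + O²) - 976 = 2*O² - 976 = -976 + 2*O²)
√(j(t(S(7))) + 5006773) = √((-976 + 2*(-3 - 6/7 - 4*(-6/7)*(1 + 2*(-6/7)))²) + 5006773) = √((-976 + 2*(-3 - 6/7 - 4*(-6/7)*(1 - 12/7))²) + 5006773) = √((-976 + 2*(-3 - 6/7 - 4*(-6/7)*(-5/7))²) + 5006773) = √((-976 + 2*(-3 - 6/7 - 120/49)²) + 5006773) = √((-976 + 2*(-309/49)²) + 5006773) = √((-976 + 2*(95481/2401)) + 5006773) = √((-976 + 190962/2401) + 5006773) = √(-2152414/2401 + 5006773) = √(12019109559/2401) = √12019109559/49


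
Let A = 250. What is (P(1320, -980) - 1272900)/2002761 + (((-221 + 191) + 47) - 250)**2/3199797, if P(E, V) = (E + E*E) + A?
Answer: 179561807191/712047626613 ≈ 0.25218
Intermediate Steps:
P(E, V) = 250 + E + E**2 (P(E, V) = (E + E*E) + 250 = (E + E**2) + 250 = 250 + E + E**2)
(P(1320, -980) - 1272900)/2002761 + (((-221 + 191) + 47) - 250)**2/3199797 = ((250 + 1320 + 1320**2) - 1272900)/2002761 + (((-221 + 191) + 47) - 250)**2/3199797 = ((250 + 1320 + 1742400) - 1272900)*(1/2002761) + ((-30 + 47) - 250)**2*(1/3199797) = (1743970 - 1272900)*(1/2002761) + (17 - 250)**2*(1/3199797) = 471070*(1/2002761) + (-233)**2*(1/3199797) = 471070/2002761 + 54289*(1/3199797) = 471070/2002761 + 54289/3199797 = 179561807191/712047626613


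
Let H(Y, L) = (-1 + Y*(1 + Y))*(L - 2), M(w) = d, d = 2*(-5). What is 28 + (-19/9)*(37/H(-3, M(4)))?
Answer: 15823/540 ≈ 29.302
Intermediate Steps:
d = -10
M(w) = -10
H(Y, L) = (-1 + Y*(1 + Y))*(-2 + L)
28 + (-19/9)*(37/H(-3, M(4))) = 28 + (-19/9)*(37/(2 - 1*(-10) - 2*(-3) - 2*(-3)**2 - 10*(-3) - 10*(-3)**2)) = 28 + (-19*1/9)*(37/(2 + 10 + 6 - 2*9 + 30 - 10*9)) = 28 - 703/(9*(2 + 10 + 6 - 18 + 30 - 90)) = 28 - 703/(9*(-60)) = 28 - 703*(-1)/(9*60) = 28 - 19/9*(-37/60) = 28 + 703/540 = 15823/540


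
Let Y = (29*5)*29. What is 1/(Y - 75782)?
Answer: -1/71577 ≈ -1.3971e-5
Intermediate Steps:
Y = 4205 (Y = 145*29 = 4205)
1/(Y - 75782) = 1/(4205 - 75782) = 1/(-71577) = -1/71577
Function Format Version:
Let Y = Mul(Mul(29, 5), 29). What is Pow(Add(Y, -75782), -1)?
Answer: Rational(-1, 71577) ≈ -1.3971e-5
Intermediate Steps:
Y = 4205 (Y = Mul(145, 29) = 4205)
Pow(Add(Y, -75782), -1) = Pow(Add(4205, -75782), -1) = Pow(-71577, -1) = Rational(-1, 71577)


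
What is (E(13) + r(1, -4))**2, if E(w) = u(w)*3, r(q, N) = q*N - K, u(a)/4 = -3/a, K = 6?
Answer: 27556/169 ≈ 163.05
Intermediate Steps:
u(a) = -12/a (u(a) = 4*(-3/a) = -12/a)
r(q, N) = -6 + N*q (r(q, N) = q*N - 1*6 = N*q - 6 = -6 + N*q)
E(w) = -36/w (E(w) = -12/w*3 = -36/w)
(E(13) + r(1, -4))**2 = (-36/13 + (-6 - 4*1))**2 = (-36*1/13 + (-6 - 4))**2 = (-36/13 - 10)**2 = (-166/13)**2 = 27556/169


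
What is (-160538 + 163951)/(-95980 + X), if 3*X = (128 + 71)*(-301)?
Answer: -10239/347839 ≈ -0.029436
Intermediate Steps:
X = -59899/3 (X = ((128 + 71)*(-301))/3 = (199*(-301))/3 = (⅓)*(-59899) = -59899/3 ≈ -19966.)
(-160538 + 163951)/(-95980 + X) = (-160538 + 163951)/(-95980 - 59899/3) = 3413/(-347839/3) = 3413*(-3/347839) = -10239/347839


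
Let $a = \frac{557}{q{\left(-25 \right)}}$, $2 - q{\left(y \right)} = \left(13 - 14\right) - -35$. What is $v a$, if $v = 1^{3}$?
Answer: $- \frac{557}{32} \approx -17.406$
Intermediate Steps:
$q{\left(y \right)} = -32$ ($q{\left(y \right)} = 2 - \left(\left(13 - 14\right) - -35\right) = 2 - \left(\left(13 - 14\right) + 35\right) = 2 - \left(-1 + 35\right) = 2 - 34 = -32$)
$v = 1$
$a = - \frac{557}{32}$ ($a = \frac{557}{-32} = 557 \left(- \frac{1}{32}\right) = - \frac{557}{32} \approx -17.406$)
$v a = 1 \left(- \frac{557}{32}\right) = - \frac{557}{32}$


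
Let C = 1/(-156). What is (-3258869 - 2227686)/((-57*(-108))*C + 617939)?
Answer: -71325215/8032694 ≈ -8.8794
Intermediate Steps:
C = -1/156 ≈ -0.0064103
(-3258869 - 2227686)/((-57*(-108))*C + 617939) = (-3258869 - 2227686)/(-57*(-108)*(-1/156) + 617939) = -5486555/(6156*(-1/156) + 617939) = -5486555/(-513/13 + 617939) = -5486555/8032694/13 = -5486555*13/8032694 = -71325215/8032694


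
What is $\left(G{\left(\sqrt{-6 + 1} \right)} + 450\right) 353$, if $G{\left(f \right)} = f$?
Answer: $158850 + 353 i \sqrt{5} \approx 1.5885 \cdot 10^{5} + 789.33 i$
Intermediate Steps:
$\left(G{\left(\sqrt{-6 + 1} \right)} + 450\right) 353 = \left(\sqrt{-6 + 1} + 450\right) 353 = \left(\sqrt{-5} + 450\right) 353 = \left(i \sqrt{5} + 450\right) 353 = \left(450 + i \sqrt{5}\right) 353 = 158850 + 353 i \sqrt{5}$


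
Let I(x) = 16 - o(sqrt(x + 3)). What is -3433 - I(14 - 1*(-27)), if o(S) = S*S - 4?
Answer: -3409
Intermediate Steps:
o(S) = -4 + S**2 (o(S) = S**2 - 4 = -4 + S**2)
I(x) = 17 - x (I(x) = 16 - (-4 + (sqrt(x + 3))**2) = 16 - (-4 + (sqrt(3 + x))**2) = 16 - (-4 + (3 + x)) = 16 - (-1 + x) = 16 + (1 - x) = 17 - x)
-3433 - I(14 - 1*(-27)) = -3433 - (17 - (14 - 1*(-27))) = -3433 - (17 - (14 + 27)) = -3433 - (17 - 1*41) = -3433 - (17 - 41) = -3433 - 1*(-24) = -3433 + 24 = -3409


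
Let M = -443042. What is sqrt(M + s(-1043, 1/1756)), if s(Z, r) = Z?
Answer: I*sqrt(444085) ≈ 666.4*I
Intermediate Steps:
sqrt(M + s(-1043, 1/1756)) = sqrt(-443042 - 1043) = sqrt(-444085) = I*sqrt(444085)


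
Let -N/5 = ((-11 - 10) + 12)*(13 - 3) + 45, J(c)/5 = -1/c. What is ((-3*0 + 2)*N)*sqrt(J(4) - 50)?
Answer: 225*I*sqrt(205) ≈ 3221.5*I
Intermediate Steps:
J(c) = -5/c (J(c) = 5*(-1/c) = -5/c)
N = 225 (N = -5*(((-11 - 10) + 12)*(13 - 3) + 45) = -5*((-21 + 12)*10 + 45) = -5*(-9*10 + 45) = -5*(-90 + 45) = -5*(-45) = 225)
((-3*0 + 2)*N)*sqrt(J(4) - 50) = ((-3*0 + 2)*225)*sqrt(-5/4 - 50) = ((0 + 2)*225)*sqrt(-5*1/4 - 50) = (2*225)*sqrt(-5/4 - 50) = 450*sqrt(-205/4) = 450*(I*sqrt(205)/2) = 225*I*sqrt(205)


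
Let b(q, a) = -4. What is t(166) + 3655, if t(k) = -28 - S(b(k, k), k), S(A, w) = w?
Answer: 3461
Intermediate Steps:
t(k) = -28 - k
t(166) + 3655 = (-28 - 1*166) + 3655 = (-28 - 166) + 3655 = -194 + 3655 = 3461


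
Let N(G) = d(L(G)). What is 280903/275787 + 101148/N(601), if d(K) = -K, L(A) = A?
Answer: -27726480773/165747987 ≈ -167.28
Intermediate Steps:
N(G) = -G
280903/275787 + 101148/N(601) = 280903/275787 + 101148/((-1*601)) = 280903*(1/275787) + 101148/(-601) = 280903/275787 + 101148*(-1/601) = 280903/275787 - 101148/601 = -27726480773/165747987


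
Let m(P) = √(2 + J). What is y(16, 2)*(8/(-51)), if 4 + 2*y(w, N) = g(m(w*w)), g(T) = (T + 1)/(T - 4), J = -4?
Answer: 148/459 + 10*I*√2/459 ≈ 0.32244 + 0.030811*I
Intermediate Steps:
m(P) = I*√2 (m(P) = √(2 - 4) = √(-2) = I*√2)
g(T) = (1 + T)/(-4 + T)
y(w, N) = -2 + (1 + I*√2)/(2*(-4 + I*√2)) (y(w, N) = -2 + ((1 + I*√2)/(-4 + I*√2))/2 = -2 + (1 + I*√2)/(2*(-4 + I*√2)))
y(16, 2)*(8/(-51)) = (-37/18 - 5*I*√2/36)*(8/(-51)) = (-37/18 - 5*I*√2/36)*(8*(-1/51)) = (-37/18 - 5*I*√2/36)*(-8/51) = 148/459 + 10*I*√2/459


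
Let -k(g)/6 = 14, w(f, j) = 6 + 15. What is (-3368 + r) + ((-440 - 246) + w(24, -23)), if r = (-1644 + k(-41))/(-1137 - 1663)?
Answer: -705667/175 ≈ -4032.4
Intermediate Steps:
w(f, j) = 21
k(g) = -84 (k(g) = -6*14 = -84)
r = 108/175 (r = (-1644 - 84)/(-1137 - 1663) = -1728/(-2800) = -1728*(-1/2800) = 108/175 ≈ 0.61714)
(-3368 + r) + ((-440 - 246) + w(24, -23)) = (-3368 + 108/175) + ((-440 - 246) + 21) = -589292/175 + (-686 + 21) = -589292/175 - 665 = -705667/175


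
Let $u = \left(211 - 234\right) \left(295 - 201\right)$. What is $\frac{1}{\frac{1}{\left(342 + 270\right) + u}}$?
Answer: $-1550$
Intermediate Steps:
$u = -2162$ ($u = \left(-23\right) 94 = -2162$)
$\frac{1}{\frac{1}{\left(342 + 270\right) + u}} = \frac{1}{\frac{1}{\left(342 + 270\right) - 2162}} = \frac{1}{\frac{1}{612 - 2162}} = \frac{1}{\frac{1}{-1550}} = \frac{1}{- \frac{1}{1550}} = -1550$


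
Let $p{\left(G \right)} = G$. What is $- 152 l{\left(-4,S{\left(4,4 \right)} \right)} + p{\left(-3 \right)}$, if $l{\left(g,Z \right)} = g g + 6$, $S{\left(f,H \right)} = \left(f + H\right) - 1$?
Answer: $-3347$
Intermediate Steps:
$S{\left(f,H \right)} = -1 + H + f$ ($S{\left(f,H \right)} = \left(H + f\right) - 1 = -1 + H + f$)
$l{\left(g,Z \right)} = 6 + g^{2}$ ($l{\left(g,Z \right)} = g^{2} + 6 = 6 + g^{2}$)
$- 152 l{\left(-4,S{\left(4,4 \right)} \right)} + p{\left(-3 \right)} = - 152 \left(6 + \left(-4\right)^{2}\right) - 3 = - 152 \left(6 + 16\right) - 3 = \left(-152\right) 22 - 3 = -3344 - 3 = -3347$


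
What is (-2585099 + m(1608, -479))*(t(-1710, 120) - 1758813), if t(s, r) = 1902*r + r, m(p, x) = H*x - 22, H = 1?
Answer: 3957139276800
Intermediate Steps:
m(p, x) = -22 + x (m(p, x) = 1*x - 22 = x - 22 = -22 + x)
t(s, r) = 1903*r
(-2585099 + m(1608, -479))*(t(-1710, 120) - 1758813) = (-2585099 + (-22 - 479))*(1903*120 - 1758813) = (-2585099 - 501)*(228360 - 1758813) = -2585600*(-1530453) = 3957139276800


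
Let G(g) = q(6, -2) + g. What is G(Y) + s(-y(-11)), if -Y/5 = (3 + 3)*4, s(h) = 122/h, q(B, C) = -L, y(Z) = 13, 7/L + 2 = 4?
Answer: -3455/26 ≈ -132.88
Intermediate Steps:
L = 7/2 (L = 7/(-2 + 4) = 7/2 ≈ 3.5000)
q(B, C) = -7/2 (q(B, C) = -1*7/2 = -7/2)
Y = -120 (Y = -5*(3 + 3)*4 = -30*4 = -5*24 = -120)
G(g) = -7/2 + g
G(Y) + s(-y(-11)) = (-7/2 - 120) + 122/((-1*13)) = -247/2 + 122/(-13) = -247/2 + 122*(-1/13) = -247/2 - 122/13 = -3455/26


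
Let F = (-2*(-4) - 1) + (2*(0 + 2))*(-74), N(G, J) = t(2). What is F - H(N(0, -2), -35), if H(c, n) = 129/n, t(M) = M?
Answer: -9986/35 ≈ -285.31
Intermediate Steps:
N(G, J) = 2
F = -289 (F = (8 - 1) + (2*2)*(-74) = 7 + 4*(-74) = 7 - 296 = -289)
F - H(N(0, -2), -35) = -289 - 129/(-35) = -289 - 129*(-1)/35 = -289 - 1*(-129/35) = -289 + 129/35 = -9986/35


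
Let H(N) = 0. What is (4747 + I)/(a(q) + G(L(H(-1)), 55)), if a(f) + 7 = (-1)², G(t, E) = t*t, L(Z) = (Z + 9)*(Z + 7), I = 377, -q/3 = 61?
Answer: 1708/1321 ≈ 1.2930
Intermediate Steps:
q = -183 (q = -3*61 = -183)
L(Z) = (7 + Z)*(9 + Z) (L(Z) = (9 + Z)*(7 + Z) = (7 + Z)*(9 + Z))
G(t, E) = t²
a(f) = -6 (a(f) = -7 + (-1)² = -7 + 1 = -6)
(4747 + I)/(a(q) + G(L(H(-1)), 55)) = (4747 + 377)/(-6 + (63 + 0² + 16*0)²) = 5124/(-6 + (63 + 0 + 0)²) = 5124/(-6 + 63²) = 5124/(-6 + 3969) = 5124/3963 = 5124*(1/3963) = 1708/1321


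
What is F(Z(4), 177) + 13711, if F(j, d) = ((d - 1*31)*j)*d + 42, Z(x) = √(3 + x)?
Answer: 13753 + 25842*√7 ≈ 82125.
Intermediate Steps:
F(j, d) = 42 + d*j*(-31 + d) (F(j, d) = ((d - 31)*j)*d + 42 = ((-31 + d)*j)*d + 42 = (j*(-31 + d))*d + 42 = d*j*(-31 + d) + 42 = 42 + d*j*(-31 + d))
F(Z(4), 177) + 13711 = (42 + √(3 + 4)*177² - 31*177*√(3 + 4)) + 13711 = (42 + √7*31329 - 31*177*√7) + 13711 = (42 + 31329*√7 - 5487*√7) + 13711 = (42 + 25842*√7) + 13711 = 13753 + 25842*√7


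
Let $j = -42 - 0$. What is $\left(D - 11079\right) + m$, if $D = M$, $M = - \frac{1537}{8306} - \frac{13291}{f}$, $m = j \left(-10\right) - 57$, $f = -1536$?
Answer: $- \frac{68303432621}{6379008} \approx -10708.0$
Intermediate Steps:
$j = -42$ ($j = -42 + 0 = -42$)
$m = 363$ ($m = \left(-42\right) \left(-10\right) - 57 = 420 - 57 = 363$)
$M = \frac{54017107}{6379008}$ ($M = - \frac{1537}{8306} - \frac{13291}{-1536} = \left(-1537\right) \frac{1}{8306} - - \frac{13291}{1536} = - \frac{1537}{8306} + \frac{13291}{1536} = \frac{54017107}{6379008} \approx 8.4679$)
$D = \frac{54017107}{6379008} \approx 8.4679$
$\left(D - 11079\right) + m = \left(\frac{54017107}{6379008} - 11079\right) + 363 = - \frac{70619012525}{6379008} + 363 = - \frac{68303432621}{6379008}$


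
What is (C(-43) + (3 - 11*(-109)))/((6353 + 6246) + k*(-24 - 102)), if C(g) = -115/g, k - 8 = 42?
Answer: 51801/270857 ≈ 0.19125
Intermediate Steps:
k = 50 (k = 8 + 42 = 50)
(C(-43) + (3 - 11*(-109)))/((6353 + 6246) + k*(-24 - 102)) = (-115/(-43) + (3 - 11*(-109)))/((6353 + 6246) + 50*(-24 - 102)) = (-115*(-1/43) + (3 + 1199))/(12599 + 50*(-126)) = (115/43 + 1202)/(12599 - 6300) = (51801/43)/6299 = (51801/43)*(1/6299) = 51801/270857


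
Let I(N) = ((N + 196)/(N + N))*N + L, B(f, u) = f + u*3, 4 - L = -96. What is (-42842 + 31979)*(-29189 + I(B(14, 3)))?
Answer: 629608617/2 ≈ 3.1480e+8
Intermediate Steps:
L = 100 (L = 4 - 1*(-96) = 4 + 96 = 100)
B(f, u) = f + 3*u
I(N) = 198 + N/2 (I(N) = ((N + 196)/(N + N))*N + 100 = ((196 + N)/((2*N)))*N + 100 = ((196 + N)*(1/(2*N)))*N + 100 = ((196 + N)/(2*N))*N + 100 = (98 + N/2) + 100 = 198 + N/2)
(-42842 + 31979)*(-29189 + I(B(14, 3))) = (-42842 + 31979)*(-29189 + (198 + (14 + 3*3)/2)) = -10863*(-29189 + (198 + (14 + 9)/2)) = -10863*(-29189 + (198 + (½)*23)) = -10863*(-29189 + (198 + 23/2)) = -10863*(-29189 + 419/2) = -10863*(-57959/2) = 629608617/2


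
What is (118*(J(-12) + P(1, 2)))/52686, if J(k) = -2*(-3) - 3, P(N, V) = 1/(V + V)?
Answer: 767/105372 ≈ 0.0072790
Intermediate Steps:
P(N, V) = 1/(2*V)
J(k) = 3 (J(k) = 6 - 3 = 3)
(118*(J(-12) + P(1, 2)))/52686 = (118*(3 + (½)/2))/52686 = (118*(3 + (½)*(½)))*(1/52686) = (118*(3 + ¼))*(1/52686) = (118*(13/4))*(1/52686) = (767/2)*(1/52686) = 767/105372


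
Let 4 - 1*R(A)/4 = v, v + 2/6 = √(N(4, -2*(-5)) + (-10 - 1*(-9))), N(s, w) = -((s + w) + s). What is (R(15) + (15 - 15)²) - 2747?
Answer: -8189/3 - 4*I*√19 ≈ -2729.7 - 17.436*I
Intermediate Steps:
N(s, w) = -w - 2*s (N(s, w) = -(w + 2*s) = -w - 2*s)
v = -⅓ + I*√19 (v = -⅓ + √((-(-2)*(-5) - 2*4) + (-10 - 1*(-9))) = -⅓ + √((-1*10 - 8) + (-10 + 9)) = -⅓ + √((-10 - 8) - 1) = -⅓ + √(-18 - 1) = -⅓ + √(-19) = -⅓ + I*√19 ≈ -0.33333 + 4.3589*I)
R(A) = 52/3 - 4*I*√19 (R(A) = 16 - 4*(-⅓ + I*√19) = 16 + (4/3 - 4*I*√19) = 52/3 - 4*I*√19)
(R(15) + (15 - 15)²) - 2747 = ((52/3 - 4*I*√19) + (15 - 15)²) - 2747 = ((52/3 - 4*I*√19) + 0²) - 2747 = ((52/3 - 4*I*√19) + 0) - 2747 = (52/3 - 4*I*√19) - 2747 = -8189/3 - 4*I*√19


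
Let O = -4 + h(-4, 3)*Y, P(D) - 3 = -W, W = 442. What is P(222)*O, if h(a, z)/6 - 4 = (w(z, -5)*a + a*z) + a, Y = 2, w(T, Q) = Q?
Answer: -40388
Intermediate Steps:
P(D) = -439 (P(D) = 3 - 1*442 = 3 - 442 = -439)
h(a, z) = 24 - 24*a + 6*a*z (h(a, z) = 24 + 6*((-5*a + a*z) + a) = 24 + 6*(-4*a + a*z) = 24 + (-24*a + 6*a*z) = 24 - 24*a + 6*a*z)
O = 92 (O = -4 + (24 - 24*(-4) + 6*(-4)*3)*2 = -4 + (24 + 96 - 72)*2 = -4 + 48*2 = -4 + 96 = 92)
P(222)*O = -439*92 = -40388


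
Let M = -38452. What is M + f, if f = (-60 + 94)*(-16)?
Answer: -38996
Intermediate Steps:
f = -544 (f = 34*(-16) = -544)
M + f = -38452 - 544 = -38996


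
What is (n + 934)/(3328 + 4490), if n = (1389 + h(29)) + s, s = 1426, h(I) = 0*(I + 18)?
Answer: 3749/7818 ≈ 0.47953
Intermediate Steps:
h(I) = 0 (h(I) = 0*(18 + I) = 0)
n = 2815 (n = (1389 + 0) + 1426 = 1389 + 1426 = 2815)
(n + 934)/(3328 + 4490) = (2815 + 934)/(3328 + 4490) = 3749/7818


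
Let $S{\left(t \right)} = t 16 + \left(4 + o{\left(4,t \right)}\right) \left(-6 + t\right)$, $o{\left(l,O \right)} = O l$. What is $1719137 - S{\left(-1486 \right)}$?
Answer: $-7119567$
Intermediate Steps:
$S{\left(t \right)} = 16 t + \left(-6 + t\right) \left(4 + 4 t\right)$ ($S{\left(t \right)} = t 16 + \left(4 + t 4\right) \left(-6 + t\right) = 16 t + \left(4 + 4 t\right) \left(-6 + t\right) = 16 t + \left(-6 + t\right) \left(4 + 4 t\right)$)
$1719137 - S{\left(-1486 \right)} = 1719137 - \left(-24 - -5944 + 4 \left(-1486\right)^{2}\right) = 1719137 - \left(-24 + 5944 + 4 \cdot 2208196\right) = 1719137 - \left(-24 + 5944 + 8832784\right) = 1719137 - 8838704 = -7119567$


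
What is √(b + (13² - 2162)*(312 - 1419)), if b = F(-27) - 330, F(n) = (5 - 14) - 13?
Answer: √2205899 ≈ 1485.2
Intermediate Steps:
F(n) = -22 (F(n) = -9 - 13 = -22)
b = -352 (b = -22 - 330 = -352)
√(b + (13² - 2162)*(312 - 1419)) = √(-352 + (13² - 2162)*(312 - 1419)) = √(-352 + (169 - 2162)*(-1107)) = √(-352 - 1993*(-1107)) = √(-352 + 2206251) = √2205899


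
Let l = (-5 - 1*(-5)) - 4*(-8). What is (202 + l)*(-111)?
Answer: -25974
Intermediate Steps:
l = 32 (l = (-5 + 5) + 32 = 0 + 32 = 32)
(202 + l)*(-111) = (202 + 32)*(-111) = 234*(-111) = -25974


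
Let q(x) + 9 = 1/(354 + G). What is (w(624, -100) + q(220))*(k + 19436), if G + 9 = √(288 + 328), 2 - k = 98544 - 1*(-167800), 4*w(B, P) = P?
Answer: 993935164266/118409 + 493812*√154/118409 ≈ 8.3941e+6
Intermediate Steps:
w(B, P) = P/4
k = -266342 (k = 2 - (98544 - 1*(-167800)) = 2 - (98544 + 167800) = 2 - 1*266344 = 2 - 266344 = -266342)
G = -9 + 2*√154 (G = -9 + √(288 + 328) = -9 + √616 = -9 + 2*√154 ≈ 15.819)
q(x) = -9 + 1/(345 + 2*√154) (q(x) = -9 + 1/(354 + (-9 + 2*√154)) = -9 + 1/(345 + 2*√154))
(w(624, -100) + q(220))*(k + 19436) = ((¼)*(-100) + (-1065336/118409 - 2*√154/118409))*(-266342 + 19436) = (-25 + (-1065336/118409 - 2*√154/118409))*(-246906) = (-4025561/118409 - 2*√154/118409)*(-246906) = 993935164266/118409 + 493812*√154/118409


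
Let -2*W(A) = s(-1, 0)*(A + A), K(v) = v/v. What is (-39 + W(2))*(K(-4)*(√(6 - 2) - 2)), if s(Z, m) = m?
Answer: 0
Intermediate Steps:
K(v) = 1
W(A) = 0 (W(A) = -0*(A + A) = -0*2*A = -½*0 = 0)
(-39 + W(2))*(K(-4)*(√(6 - 2) - 2)) = (-39 + 0)*(1*(√(6 - 2) - 2)) = -39*(√4 - 2) = -39*(2 - 2) = -39*0 = 0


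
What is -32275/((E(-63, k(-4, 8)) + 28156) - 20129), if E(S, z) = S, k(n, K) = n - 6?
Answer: -32275/7964 ≈ -4.0526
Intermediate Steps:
k(n, K) = -6 + n
-32275/((E(-63, k(-4, 8)) + 28156) - 20129) = -32275/((-63 + 28156) - 20129) = -32275/(28093 - 20129) = -32275/7964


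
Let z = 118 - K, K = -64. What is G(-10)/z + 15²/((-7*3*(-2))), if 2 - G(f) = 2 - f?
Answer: 965/182 ≈ 5.3022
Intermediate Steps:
G(f) = f (G(f) = 2 - (2 - f) = 2 + (-2 + f) = f)
z = 182 (z = 118 - 1*(-64) = 118 + 64 = 182)
G(-10)/z + 15²/((-7*3*(-2))) = -10/182 + 15²/((-7*3*(-2))) = -10*1/182 + 225/((-21*(-2))) = -5/91 + 225/42 = -5/91 + 225*(1/42) = -5/91 + 75/14 = 965/182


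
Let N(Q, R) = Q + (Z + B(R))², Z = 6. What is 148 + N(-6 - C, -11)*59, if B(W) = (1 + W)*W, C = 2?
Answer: 793580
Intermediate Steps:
B(W) = W*(1 + W)
N(Q, R) = Q + (6 + R*(1 + R))²
148 + N(-6 - C, -11)*59 = 148 + ((-6 - 1*2) + (6 - 11*(1 - 11))²)*59 = 148 + ((-6 - 2) + (6 - 11*(-10))²)*59 = 148 + (-8 + (6 + 110)²)*59 = 148 + (-8 + 116²)*59 = 148 + (-8 + 13456)*59 = 148 + 13448*59 = 148 + 793432 = 793580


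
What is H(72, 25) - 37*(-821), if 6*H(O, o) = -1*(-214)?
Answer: 91238/3 ≈ 30413.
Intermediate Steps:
H(O, o) = 107/3 (H(O, o) = (-1*(-214))/6 = (⅙)*214 = 107/3)
H(72, 25) - 37*(-821) = 107/3 - 37*(-821) = 107/3 - 1*(-30377) = 107/3 + 30377 = 91238/3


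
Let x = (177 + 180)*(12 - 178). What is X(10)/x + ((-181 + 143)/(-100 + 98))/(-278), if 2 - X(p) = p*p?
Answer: -78481/1176774 ≈ -0.066692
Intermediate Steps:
X(p) = 2 - p**2 (X(p) = 2 - p*p = 2 - p**2)
x = -59262 (x = 357*(-166) = -59262)
X(10)/x + ((-181 + 143)/(-100 + 98))/(-278) = (2 - 1*10**2)/(-59262) + ((-181 + 143)/(-100 + 98))/(-278) = (2 - 1*100)*(-1/59262) - 38/(-2)*(-1/278) = (2 - 100)*(-1/59262) - 38*(-1/2)*(-1/278) = -98*(-1/59262) + 19*(-1/278) = 7/4233 - 19/278 = -78481/1176774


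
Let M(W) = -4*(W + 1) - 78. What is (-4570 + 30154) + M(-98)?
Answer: 25894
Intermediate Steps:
M(W) = -82 - 4*W (M(W) = -4*(1 + W) - 78 = (-4 - 4*W) - 78 = -82 - 4*W)
(-4570 + 30154) + M(-98) = (-4570 + 30154) + (-82 - 4*(-98)) = 25584 + (-82 + 392) = 25584 + 310 = 25894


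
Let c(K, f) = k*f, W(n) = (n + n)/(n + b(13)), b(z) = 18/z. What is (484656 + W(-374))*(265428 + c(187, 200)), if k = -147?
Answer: 138529753675716/1211 ≈ 1.1439e+11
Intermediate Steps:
W(n) = 2*n/(18/13 + n) (W(n) = (n + n)/(n + 18/13) = (2*n)/(n + 18*(1/13)) = (2*n)/(n + 18/13) = (2*n)/(18/13 + n) = 2*n/(18/13 + n))
c(K, f) = -147*f
(484656 + W(-374))*(265428 + c(187, 200)) = (484656 + 26*(-374)/(18 + 13*(-374)))*(265428 - 147*200) = (484656 + 26*(-374)/(18 - 4862))*(265428 - 29400) = (484656 + 26*(-374)/(-4844))*236028 = (484656 + 26*(-374)*(-1/4844))*236028 = (484656 + 2431/1211)*236028 = (586920847/1211)*236028 = 138529753675716/1211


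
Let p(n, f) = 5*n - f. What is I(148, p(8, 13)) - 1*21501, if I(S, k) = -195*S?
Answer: -50361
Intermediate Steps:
p(n, f) = -f + 5*n
I(148, p(8, 13)) - 1*21501 = -195*148 - 1*21501 = -28860 - 21501 = -50361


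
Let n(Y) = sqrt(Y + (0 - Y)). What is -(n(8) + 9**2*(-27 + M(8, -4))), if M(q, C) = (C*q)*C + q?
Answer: -8829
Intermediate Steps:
M(q, C) = q + q*C**2 (M(q, C) = q*C**2 + q = q + q*C**2)
n(Y) = 0 (n(Y) = sqrt(Y - Y) = sqrt(0) = 0)
-(n(8) + 9**2*(-27 + M(8, -4))) = -(0 + 9**2*(-27 + 8*(1 + (-4)**2))) = -(0 + 81*(-27 + 8*(1 + 16))) = -(0 + 81*(-27 + 8*17)) = -(0 + 81*(-27 + 136)) = -(0 + 81*109) = -(0 + 8829) = -1*8829 = -8829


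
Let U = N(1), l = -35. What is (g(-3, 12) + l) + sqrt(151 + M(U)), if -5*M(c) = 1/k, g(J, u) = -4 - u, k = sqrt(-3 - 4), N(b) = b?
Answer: -51 + sqrt(184975 + 35*I*sqrt(7))/35 ≈ -38.712 + 0.0030758*I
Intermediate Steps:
k = I*sqrt(7) (k = sqrt(-7) = I*sqrt(7) ≈ 2.6458*I)
U = 1
M(c) = I*sqrt(7)/35 (M(c) = -(-I*sqrt(7)/7)/5 = -(-1)*I*sqrt(7)/35 = I*sqrt(7)/35)
(g(-3, 12) + l) + sqrt(151 + M(U)) = ((-4 - 1*12) - 35) + sqrt(151 + I*sqrt(7)/35) = ((-4 - 12) - 35) + sqrt(151 + I*sqrt(7)/35) = (-16 - 35) + sqrt(151 + I*sqrt(7)/35) = -51 + sqrt(151 + I*sqrt(7)/35)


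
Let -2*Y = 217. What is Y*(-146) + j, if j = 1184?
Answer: 17025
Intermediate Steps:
Y = -217/2 (Y = -1/2*217 = -217/2 ≈ -108.50)
Y*(-146) + j = -217/2*(-146) + 1184 = 15841 + 1184 = 17025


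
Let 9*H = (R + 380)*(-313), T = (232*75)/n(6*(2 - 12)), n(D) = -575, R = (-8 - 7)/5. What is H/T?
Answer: 93587/216 ≈ 433.27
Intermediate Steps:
R = -3 (R = -15*⅕ = -3)
T = -696/23 (T = (232*75)/(-575) = 17400*(-1/575) = -696/23 ≈ -30.261)
H = -118001/9 (H = ((-3 + 380)*(-313))/9 = (377*(-313))/9 = (⅑)*(-118001) = -118001/9 ≈ -13111.)
H/T = -118001/(9*(-696/23)) = -118001/9*(-23/696) = 93587/216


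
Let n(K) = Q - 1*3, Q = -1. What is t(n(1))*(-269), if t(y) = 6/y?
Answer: 807/2 ≈ 403.50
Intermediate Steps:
n(K) = -4 (n(K) = -1 - 1*3 = -1 - 3 = -4)
t(n(1))*(-269) = (6/(-4))*(-269) = (6*(-¼))*(-269) = -3/2*(-269) = 807/2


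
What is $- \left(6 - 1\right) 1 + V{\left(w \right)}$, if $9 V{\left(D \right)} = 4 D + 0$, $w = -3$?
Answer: $- \frac{19}{3} \approx -6.3333$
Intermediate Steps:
$V{\left(D \right)} = \frac{4 D}{9}$ ($V{\left(D \right)} = \frac{4 D + 0}{9} = \frac{4 D}{9}$)
$- \left(6 - 1\right) 1 + V{\left(w \right)} = - \left(6 - 1\right) 1 + \frac{4}{9} \left(-3\right) = - 5 \cdot 1 - \frac{4}{3} = \left(-1\right) 5 - \frac{4}{3} = -5 - \frac{4}{3} = - \frac{19}{3}$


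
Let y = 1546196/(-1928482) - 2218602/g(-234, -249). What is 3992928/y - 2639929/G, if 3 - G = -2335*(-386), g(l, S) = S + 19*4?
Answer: 75748159882370084105/241001973224090287 ≈ 314.31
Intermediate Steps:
g(l, S) = 76 + S (g(l, S) = S + 76 = 76 + S)
G = -901307 (G = 3 - (-2335)*(-386) = 3 - 1*901310 = 3 - 901310 = -901307)
y = 2139133265128/166813693 (y = 1546196/(-1928482) - 2218602/(76 - 249) = 1546196*(-1/1928482) - 2218602/(-173) = -773098/964241 - 2218602*(-1/173) = -773098/964241 + 2218602/173 = 2139133265128/166813693 ≈ 12823.)
3992928/y - 2639929/G = 3992928/(2139133265128/166813693) - 2639929/(-901307) = 3992928*(166813693/2139133265128) - 2639929*(-1/901307) = 83259383195388/267391658141 + 2639929/901307 = 75748159882370084105/241001973224090287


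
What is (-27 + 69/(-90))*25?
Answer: -4165/6 ≈ -694.17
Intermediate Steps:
(-27 + 69/(-90))*25 = (-27 + 69*(-1/90))*25 = (-27 - 23/30)*25 = -833/30*25 = -4165/6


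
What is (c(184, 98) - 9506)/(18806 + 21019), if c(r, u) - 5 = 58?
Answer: -9443/39825 ≈ -0.23711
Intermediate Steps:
c(r, u) = 63 (c(r, u) = 5 + 58 = 63)
(c(184, 98) - 9506)/(18806 + 21019) = (63 - 9506)/(18806 + 21019) = -9443/39825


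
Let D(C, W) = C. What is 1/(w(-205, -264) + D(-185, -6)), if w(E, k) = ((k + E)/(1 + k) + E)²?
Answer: 69169/2843678651 ≈ 2.4324e-5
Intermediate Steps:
w(E, k) = (E + (E + k)/(1 + k))² (w(E, k) = ((E + k)/(1 + k) + E)² = (E + (E + k)/(1 + k))²)
1/(w(-205, -264) + D(-185, -6)) = 1/((-264 + 2*(-205) - 205*(-264))²/(1 - 264)² - 185) = 1/((-264 - 410 + 54120)²/(-263)² - 185) = 1/((1/69169)*53446² - 185) = 1/((1/69169)*2856474916 - 185) = 1/(2856474916/69169 - 185) = 1/(2843678651/69169) = 69169/2843678651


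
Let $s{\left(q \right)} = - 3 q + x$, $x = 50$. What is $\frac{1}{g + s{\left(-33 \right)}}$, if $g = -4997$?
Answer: $- \frac{1}{4848} \approx -0.00020627$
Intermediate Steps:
$s{\left(q \right)} = 50 - 3 q$ ($s{\left(q \right)} = - 3 q + 50 = 50 - 3 q$)
$\frac{1}{g + s{\left(-33 \right)}} = \frac{1}{-4997 + \left(50 - -99\right)} = \frac{1}{-4997 + \left(50 + 99\right)} = \frac{1}{-4997 + 149} = \frac{1}{-4848} = - \frac{1}{4848}$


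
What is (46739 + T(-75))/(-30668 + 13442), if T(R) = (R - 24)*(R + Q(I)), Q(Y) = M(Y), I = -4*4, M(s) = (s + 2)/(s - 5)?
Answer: -2459/783 ≈ -3.1405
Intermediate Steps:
M(s) = (2 + s)/(-5 + s)
I = -16
Q(Y) = (2 + Y)/(-5 + Y)
T(R) = (-24 + R)*(2/3 + R) (T(R) = (R - 24)*(R + (2 - 16)/(-5 - 16)) = (-24 + R)*(R - 14/(-21)) = (-24 + R)*(R - 1/21*(-14)) = (-24 + R)*(R + 2/3) = (-24 + R)*(2/3 + R))
(46739 + T(-75))/(-30668 + 13442) = (46739 + (-16 + (-75)**2 - 70/3*(-75)))/(-30668 + 13442) = (46739 + (-16 + 5625 + 1750))/(-17226) = (46739 + 7359)*(-1/17226) = 54098*(-1/17226) = -2459/783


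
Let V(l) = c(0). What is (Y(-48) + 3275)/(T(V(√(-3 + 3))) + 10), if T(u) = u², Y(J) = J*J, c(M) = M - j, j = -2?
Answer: 797/2 ≈ 398.50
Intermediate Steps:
c(M) = 2 + M (c(M) = M - 1*(-2) = M + 2 = 2 + M)
V(l) = 2 (V(l) = 2 + 0 = 2)
Y(J) = J²
(Y(-48) + 3275)/(T(V(√(-3 + 3))) + 10) = ((-48)² + 3275)/(2² + 10) = (2304 + 3275)/(4 + 10) = 5579/14 = 5579*(1/14) = 797/2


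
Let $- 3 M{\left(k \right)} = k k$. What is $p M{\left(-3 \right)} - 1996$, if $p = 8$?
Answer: $-2020$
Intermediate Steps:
$M{\left(k \right)} = - \frac{k^{2}}{3}$ ($M{\left(k \right)} = - \frac{k k}{3} = - \frac{k^{2}}{3}$)
$p M{\left(-3 \right)} - 1996 = 8 \left(- \frac{\left(-3\right)^{2}}{3}\right) - 1996 = 8 \left(\left(- \frac{1}{3}\right) 9\right) - 1996 = 8 \left(-3\right) - 1996 = -24 - 1996 = -2020$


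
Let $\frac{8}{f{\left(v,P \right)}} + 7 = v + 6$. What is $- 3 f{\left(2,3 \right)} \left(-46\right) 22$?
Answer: $24288$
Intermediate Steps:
$f{\left(v,P \right)} = \frac{8}{-1 + v}$ ($f{\left(v,P \right)} = \frac{8}{-7 + \left(v + 6\right)} = \frac{8}{-7 + \left(6 + v\right)} = \frac{8}{-1 + v}$)
$- 3 f{\left(2,3 \right)} \left(-46\right) 22 = - 3 \frac{8}{-1 + 2} \left(-46\right) 22 = - 3 \cdot \frac{8}{1} \left(-46\right) 22 = - 3 \cdot 8 \cdot 1 \left(-46\right) 22 = \left(-3\right) 8 \left(-46\right) 22 = \left(-24\right) \left(-46\right) 22 = 1104 \cdot 22 = 24288$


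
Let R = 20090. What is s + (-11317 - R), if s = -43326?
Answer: -74733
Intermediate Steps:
s + (-11317 - R) = -43326 + (-11317 - 1*20090) = -43326 + (-11317 - 20090) = -43326 - 31407 = -74733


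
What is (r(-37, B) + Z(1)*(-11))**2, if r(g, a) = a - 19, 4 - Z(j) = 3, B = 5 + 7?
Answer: 324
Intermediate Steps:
B = 12
Z(j) = 1 (Z(j) = 4 - 1*3 = 4 - 3 = 1)
r(g, a) = -19 + a
(r(-37, B) + Z(1)*(-11))**2 = ((-19 + 12) + 1*(-11))**2 = (-7 - 11)**2 = (-18)**2 = 324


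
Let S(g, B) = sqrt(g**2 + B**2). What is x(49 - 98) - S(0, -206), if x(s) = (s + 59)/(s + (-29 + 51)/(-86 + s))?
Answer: -1368572/6637 ≈ -206.20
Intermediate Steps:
S(g, B) = sqrt(B**2 + g**2)
x(s) = (59 + s)/(s + 22/(-86 + s))
x(49 - 98) - S(0, -206) = (-5074 + (49 - 98)**2 - 27*(49 - 98))/(22 + (49 - 98)**2 - 86*(49 - 98)) - sqrt((-206)**2 + 0**2) = (-5074 + (-49)**2 - 27*(-49))/(22 + (-49)**2 - 86*(-49)) - sqrt(42436 + 0) = (-5074 + 2401 + 1323)/(22 + 2401 + 4214) - sqrt(42436) = -1350/6637 - 1*206 = (1/6637)*(-1350) - 206 = -1350/6637 - 206 = -1368572/6637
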